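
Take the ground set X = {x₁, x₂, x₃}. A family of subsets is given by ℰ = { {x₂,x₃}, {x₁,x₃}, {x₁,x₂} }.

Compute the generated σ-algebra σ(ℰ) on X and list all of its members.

Seed the family with ℰ together with ∅ and X: { ∅, {x₁,x₂}, {x₁,x₃}, {x₂,x₃}, X }.
Round 1 (3 new):
  {x₁}  = {x₂,x₃}ᶜ
  {x₂}  = {x₁,x₃}ᶜ
  {x₃}  = {x₁,x₂}ᶜ
  [8 total]
After Round 2 the family is unchanged; done.

σ(ℰ) = { ∅, {x₁}, {x₂}, {x₃}, {x₁,x₂}, {x₁,x₃}, {x₂,x₃}, X }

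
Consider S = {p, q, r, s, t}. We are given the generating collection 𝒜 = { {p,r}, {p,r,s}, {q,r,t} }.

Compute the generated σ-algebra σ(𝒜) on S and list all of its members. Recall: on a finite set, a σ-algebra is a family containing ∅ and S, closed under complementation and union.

Begin from { {}, {p,r}, {p,r,s}, {q,r,t}, S } (that is, 𝒜 plus ∅ and S).
Iteration 1. New:
  {p,s}  = S∖{q,r,t}
  {q,t}  = S∖{p,r,s}
  {q,s,t}  = S∖{p,r}
  {p,q,r,t}  = {q,r,t} ∪ {p,r}
  [9 total]
Iteration 2 (3 new):
  {s}  = S∖{p,q,r,t}
  {p,q,s,t}  = {q,t} ∪ {p,s}
  {q,r,s,t}  = {q,r,t} ∪ {q,s,t}
  [12 total]
Iteration 3 (2 new):
  {p}  = S∖{q,r,s,t}
  {r}  = S∖{p,q,s,t}
  [14 total]
Iteration 4: 2 new —
  {r,s}  = {r} ∪ {s}
  {p,q,t}  = {q,t} ∪ {p}
  [16 total]
Iteration 5 adds nothing — fixpoint reached.

σ(𝒜) = { {}, {p}, {r}, {s}, {p,r}, {p,s}, {q,t}, {r,s}, {p,q,t}, {p,r,s}, {q,r,t}, {q,s,t}, {p,q,r,t}, {p,q,s,t}, {q,r,s,t}, S }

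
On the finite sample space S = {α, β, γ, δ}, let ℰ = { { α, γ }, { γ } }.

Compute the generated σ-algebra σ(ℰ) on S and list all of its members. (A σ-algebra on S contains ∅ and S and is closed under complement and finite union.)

σ(ℰ) = { {  }, { α }, { γ }, { α, γ }, { β, δ }, { α, β, δ }, { β, γ, δ }, S }

Derivation:
Seed the family with ℰ together with ∅ and S: { {  }, { γ }, { α, γ }, S }.
Iteration 1 (2 new):
  { β, δ }  = { α, γ }ᶜ
  { α, β, δ }  = { γ }ᶜ
  — 6 sets.
Iteration 2 adds 1:
  { β, γ, δ }  = { γ } ∪ { β, δ }
  — 7 sets.
Iteration 3: 1 new —
  { α }  = { β, γ, δ }ᶜ
  — 8 sets.
Iteration 4: no new sets; the family is a σ-algebra.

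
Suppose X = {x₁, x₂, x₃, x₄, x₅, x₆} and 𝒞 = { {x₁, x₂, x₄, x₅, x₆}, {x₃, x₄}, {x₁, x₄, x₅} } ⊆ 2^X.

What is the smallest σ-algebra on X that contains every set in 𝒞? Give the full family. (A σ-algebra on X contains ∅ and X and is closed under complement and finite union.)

Take S₀ = 𝒞 ∪ {∅, X} = { ∅, {x₃, x₄}, {x₁, x₄, x₅}, {x₁, x₂, x₄, x₅, x₆}, X }.
Pass 1. New:
  {x₃}  = complement {x₁, x₂, x₄, x₅, x₆}
  {x₂, x₃, x₆}  = complement {x₁, x₄, x₅}
  {x₁, x₂, x₅, x₆}  = complement {x₃, x₄}
  {x₁, x₃, x₄, x₅}  = {x₁, x₄, x₅} ∪ {x₃, x₄}
  [9 total]
Pass 2: +3 →
  {x₂, x₆}  = complement {x₁, x₃, x₄, x₅}
  {x₂, x₃, x₄, x₆}  = {x₃, x₄} ∪ {x₂, x₃, x₆}
  {x₁, x₂, x₃, x₅, x₆}  = {x₂, x₃, x₆} ∪ {x₁, x₂, x₅, x₆}
  [12 total]
Pass 3 adds 2:
  {x₄}  = complement {x₁, x₂, x₃, x₅, x₆}
  {x₁, x₅}  = complement {x₂, x₃, x₄, x₆}
  [14 total]
Pass 4. New:
  {x₁, x₃, x₅}  = {x₃} ∪ {x₁, x₅}
  {x₂, x₄, x₆}  = {x₄} ∪ {x₂, x₆}
  [16 total]
Pass 5: stable.

Hence σ(𝒞) has 16 members: { ∅, {x₃}, {x₄}, {x₁, x₅}, {x₂, x₆}, {x₃, x₄}, {x₁, x₃, x₅}, {x₁, x₄, x₅}, {x₂, x₃, x₆}, {x₂, x₄, x₆}, {x₁, x₂, x₅, x₆}, {x₁, x₃, x₄, x₅}, {x₂, x₃, x₄, x₆}, {x₁, x₂, x₃, x₅, x₆}, {x₁, x₂, x₄, x₅, x₆}, X }.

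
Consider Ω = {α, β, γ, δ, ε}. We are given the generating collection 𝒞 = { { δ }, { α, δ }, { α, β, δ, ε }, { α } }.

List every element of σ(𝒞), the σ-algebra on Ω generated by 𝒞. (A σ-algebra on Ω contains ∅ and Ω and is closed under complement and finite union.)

Take S₀ = 𝒞 ∪ {∅, Ω} = { ∅, { α }, { δ }, { α, δ }, { α, β, δ, ε }, Ω }.
Round 1 (4 new):
  { γ }  = ᶜ of { α, β, δ, ε }
  { β, γ, ε }  = ᶜ of { α, δ }
  { α, β, γ, ε }  = ᶜ of { δ }
  { β, γ, δ, ε }  = ᶜ of { α }
  |family| = 10
Round 2: +3 →
  { α, γ }  = { γ } ∪ { α }
  { γ, δ }  = { γ } ∪ { δ }
  { α, γ, δ }  = { γ } ∪ { α, δ }
  |family| = 13
Round 3 adds 3:
  { β, ε }  = ᶜ of { α, γ, δ }
  { α, β, ε }  = ᶜ of { γ, δ }
  { β, δ, ε }  = ᶜ of { α, γ }
  |family| = 16
Round 4: closed — nothing new.

Therefore σ(𝒞) = { ∅, { α }, { γ }, { δ }, { α, γ }, { α, δ }, { β, ε }, { γ, δ }, { α, β, ε }, { α, γ, δ }, { β, γ, ε }, { β, δ, ε }, { α, β, γ, ε }, { α, β, δ, ε }, { β, γ, δ, ε }, Ω } (|σ(𝒞)| = 16).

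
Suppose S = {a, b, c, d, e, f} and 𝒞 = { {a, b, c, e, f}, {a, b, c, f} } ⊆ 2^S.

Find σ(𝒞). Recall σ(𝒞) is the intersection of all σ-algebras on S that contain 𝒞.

Begin from { {}, {a, b, c, f}, {a, b, c, e, f}, S } (that is, 𝒞 plus ∅ and S).
Round 1. New:
  {d}  = ᶜ of {a, b, c, e, f}
  {d, e}  = ᶜ of {a, b, c, f}
  (now 6)
Round 2 adds 1:
  {a, b, c, d, f}  = {d} ∪ {a, b, c, f}
  (now 7)
Round 3 adds 1:
  {e}  = ᶜ of {a, b, c, d, f}
  (now 8)
Round 4: closed — nothing new.

|σ(𝒞)| = 8.  σ(𝒞) = { {}, {d}, {e}, {d, e}, {a, b, c, f}, {a, b, c, d, f}, {a, b, c, e, f}, S }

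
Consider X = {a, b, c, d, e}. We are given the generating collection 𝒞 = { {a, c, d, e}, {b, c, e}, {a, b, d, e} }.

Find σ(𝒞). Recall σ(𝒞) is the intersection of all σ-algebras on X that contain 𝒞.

Seed the family with 𝒞 together with ∅ and X: { {}, {b, c, e}, {a, b, d, e}, {a, c, d, e}, X }.
Iteration 1: 3 new —
  {b}  = {a, c, d, e}ᶜ
  {c}  = {a, b, d, e}ᶜ
  {a, d}  = {b, c, e}ᶜ
  (now 8)
Iteration 2: 3 new —
  {b, c}  = {c} ∪ {b}
  {a, b, d}  = {b} ∪ {a, d}
  {a, c, d}  = {c} ∪ {a, d}
  (now 11)
Iteration 3. New:
  {b, e}  = {a, c, d}ᶜ
  {c, e}  = {a, b, d}ᶜ
  {a, d, e}  = {b, c}ᶜ
  {a, b, c, d}  = {c} ∪ {a, b, d}
  (now 15)
Iteration 4: +1 →
  {e}  = {a, b, c, d}ᶜ
  (now 16)
Iteration 5: stable.

|σ(𝒞)| = 16.  σ(𝒞) = { {}, {b}, {c}, {e}, {a, d}, {b, c}, {b, e}, {c, e}, {a, b, d}, {a, c, d}, {a, d, e}, {b, c, e}, {a, b, c, d}, {a, b, d, e}, {a, c, d, e}, X }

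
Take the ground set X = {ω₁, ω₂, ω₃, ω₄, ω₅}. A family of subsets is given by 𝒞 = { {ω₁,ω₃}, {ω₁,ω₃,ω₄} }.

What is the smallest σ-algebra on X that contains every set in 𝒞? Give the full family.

|σ(𝒞)| = 8.  σ(𝒞) = { {}, {ω₄}, {ω₁,ω₃}, {ω₂,ω₅}, {ω₁,ω₃,ω₄}, {ω₂,ω₄,ω₅}, {ω₁,ω₂,ω₃,ω₅}, X }

Check:
Begin from { {}, {ω₁,ω₃}, {ω₁,ω₃,ω₄}, X } (that is, 𝒞 plus ∅ and X).
Round 1: +2 →
  {ω₂,ω₅}  = X∖{ω₁,ω₃,ω₄}
  {ω₂,ω₄,ω₅}  = X∖{ω₁,ω₃}
  [6 total]
Round 2. New:
  {ω₁,ω₂,ω₃,ω₅}  = {ω₂,ω₅} ∪ {ω₁,ω₃}
  [7 total]
Round 3. New:
  {ω₄}  = X∖{ω₁,ω₂,ω₃,ω₅}
  [8 total]
After Round 4 the family is unchanged; done.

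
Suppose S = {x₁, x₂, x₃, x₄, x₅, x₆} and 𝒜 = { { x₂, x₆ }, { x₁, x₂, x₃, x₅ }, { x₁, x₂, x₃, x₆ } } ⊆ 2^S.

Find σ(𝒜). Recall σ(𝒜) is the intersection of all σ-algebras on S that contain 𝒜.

Take S₀ = 𝒜 ∪ {∅, S} = { {  }, { x₂, x₆ }, { x₁, x₂, x₃, x₅ }, { x₁, x₂, x₃, x₆ }, S }.
Pass 1 adds 4:
  { x₄, x₅ }  = S∖{ x₁, x₂, x₃, x₆ }
  { x₄, x₆ }  = S∖{ x₁, x₂, x₃, x₅ }
  { x₁, x₃, x₄, x₅ }  = S∖{ x₂, x₆ }
  { x₁, x₂, x₃, x₅, x₆ }  = { x₂, x₆ } ∪ { x₁, x₂, x₃, x₅ }
  [9 total]
Pass 2 (7 new):
  { x₄ }  = S∖{ x₁, x₂, x₃, x₅, x₆ }
  { x₂, x₄, x₆ }  = { x₂, x₆ } ∪ { x₄, x₆ }
  { x₄, x₅, x₆ }  = { x₄, x₅ } ∪ { x₄, x₆ }
  { x₂, x₄, x₅, x₆ }  = { x₂, x₆ } ∪ { x₄, x₅ }
  { x₁, x₂, x₃, x₄, x₅ }  = { x₄, x₅ } ∪ { x₁, x₂, x₃, x₅ }
  { x₁, x₂, x₃, x₄, x₆ }  = { x₁, x₂, x₃, x₆ } ∪ { x₄, x₆ }
  { x₁, x₃, x₄, x₅, x₆ }  = { x₁, x₃, x₄, x₅ } ∪ { x₄, x₆ }
  [16 total]
Pass 3 (6 new):
  { x₂ }  = S∖{ x₁, x₃, x₄, x₅, x₆ }
  { x₅ }  = S∖{ x₁, x₂, x₃, x₄, x₆ }
  { x₆ }  = S∖{ x₁, x₂, x₃, x₄, x₅ }
  { x₁, x₃ }  = S∖{ x₂, x₄, x₅, x₆ }
  { x₁, x₂, x₃ }  = S∖{ x₄, x₅, x₆ }
  { x₁, x₃, x₅ }  = S∖{ x₂, x₄, x₆ }
  [22 total]
Pass 4 (10 new):
  { x₂, x₄ }  = { x₂ } ∪ { x₄ }
  { x₂, x₅ }  = { x₂ } ∪ { x₅ }
  { x₅, x₆ }  = { x₆ } ∪ { x₅ }
  { x₁, x₃, x₄ }  = { x₁, x₃ } ∪ { x₄ }
  { x₁, x₃, x₆ }  = { x₆ } ∪ { x₁, x₃ }
  { x₂, x₄, x₅ }  = { x₂ } ∪ { x₄, x₅ }
  { x₂, x₅, x₆ }  = { x₂, x₆ } ∪ { x₅ }
  { x₁, x₂, x₃, x₄ }  = { x₁, x₂, x₃ } ∪ { x₄ }
  { x₁, x₃, x₄, x₆ }  = { x₁, x₃ } ∪ { x₄, x₆ }
  { x₁, x₃, x₅, x₆ }  = { x₁, x₃, x₅ } ∪ { x₆ }
  [32 total]
Pass 5: closed — nothing new.

Hence σ(𝒜) has 32 members: { {  }, { x₂ }, { x₄ }, { x₅ }, { x₆ }, { x₁, x₃ }, { x₂, x₄ }, { x₂, x₅ }, { x₂, x₆ }, { x₄, x₅ }, { x₄, x₆ }, { x₅, x₆ }, { x₁, x₂, x₃ }, { x₁, x₃, x₄ }, { x₁, x₃, x₅ }, { x₁, x₃, x₆ }, { x₂, x₄, x₅ }, { x₂, x₄, x₆ }, { x₂, x₅, x₆ }, { x₄, x₅, x₆ }, { x₁, x₂, x₃, x₄ }, { x₁, x₂, x₃, x₅ }, { x₁, x₂, x₃, x₆ }, { x₁, x₃, x₄, x₅ }, { x₁, x₃, x₄, x₆ }, { x₁, x₃, x₅, x₆ }, { x₂, x₄, x₅, x₆ }, { x₁, x₂, x₃, x₄, x₅ }, { x₁, x₂, x₃, x₄, x₆ }, { x₁, x₂, x₃, x₅, x₆ }, { x₁, x₃, x₄, x₅, x₆ }, S }.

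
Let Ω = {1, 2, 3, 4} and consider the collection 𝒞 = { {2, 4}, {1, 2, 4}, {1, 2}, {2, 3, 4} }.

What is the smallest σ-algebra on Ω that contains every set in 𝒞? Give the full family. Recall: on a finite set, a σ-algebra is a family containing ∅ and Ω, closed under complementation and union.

Answer: σ(𝒞) = { {}, {1}, {2}, {3}, {4}, {1, 2}, {1, 3}, {1, 4}, {2, 3}, {2, 4}, {3, 4}, {1, 2, 3}, {1, 2, 4}, {1, 3, 4}, {2, 3, 4}, Ω }

Check:
Initial family (6 sets): { {}, {1, 2}, {2, 4}, {1, 2, 4}, {2, 3, 4}, Ω }.
Step 1 adds 4:
  {1}  = {2, 3, 4}ᶜ
  {3}  = {1, 2, 4}ᶜ
  {1, 3}  = {2, 4}ᶜ
  {3, 4}  = {1, 2}ᶜ
Step 2 (2 new):
  {1, 2, 3}  = {1, 2} ∪ {3}
  {1, 3, 4}  = {3, 4} ∪ {1, 3}
Step 3: 2 new —
  {2}  = {1, 3, 4}ᶜ
  {4}  = {1, 2, 3}ᶜ
Step 4: 2 new —
  {1, 4}  = {4} ∪ {1}
  {2, 3}  = {3} ∪ {2}
Step 5: already closed under ᶜ and ∪.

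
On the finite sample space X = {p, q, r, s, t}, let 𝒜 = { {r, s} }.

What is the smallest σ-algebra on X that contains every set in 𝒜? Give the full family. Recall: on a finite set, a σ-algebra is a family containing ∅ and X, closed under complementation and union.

σ(𝒜) (4 sets): { ∅, {r, s}, {p, q, t}, X }

Working:
Take S₀ = 𝒜 ∪ {∅, X} = { ∅, {r, s}, X }.
Round 1: +1 →
  {p, q, t}  = complement {r, s}
Round 2: no new sets; the family is a σ-algebra.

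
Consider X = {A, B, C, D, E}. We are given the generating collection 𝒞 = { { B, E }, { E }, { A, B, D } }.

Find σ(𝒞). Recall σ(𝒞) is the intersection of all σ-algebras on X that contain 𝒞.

Take S₀ = 𝒞 ∪ {∅, X} = { ∅, { E }, { B, E }, { A, B, D }, X }.
Step 1: +4 →
  { C, E }  = ᶜ of { A, B, D }
  { A, C, D }  = ᶜ of { B, E }
  { A, B, C, D }  = ᶜ of { E }
  { A, B, D, E }  = { B, E } ∪ { A, B, D }
  — 9 sets.
Step 2. New:
  { C }  = ᶜ of { A, B, D, E }
  { B, C, E }  = { B, E } ∪ { C, E }
  { A, C, D, E }  = { E } ∪ { A, C, D }
  — 12 sets.
Step 3. New:
  { B }  = ᶜ of { A, C, D, E }
  { A, D }  = ᶜ of { B, C, E }
  — 14 sets.
Step 4 adds 2:
  { B, C }  = { C } ∪ { B }
  { A, D, E }  = { A, D } ∪ { E }
  — 16 sets.
Step 5: closed — nothing new.

|σ(𝒞)| = 16.  σ(𝒞) = { ∅, { B }, { C }, { E }, { A, D }, { B, C }, { B, E }, { C, E }, { A, B, D }, { A, C, D }, { A, D, E }, { B, C, E }, { A, B, C, D }, { A, B, D, E }, { A, C, D, E }, X }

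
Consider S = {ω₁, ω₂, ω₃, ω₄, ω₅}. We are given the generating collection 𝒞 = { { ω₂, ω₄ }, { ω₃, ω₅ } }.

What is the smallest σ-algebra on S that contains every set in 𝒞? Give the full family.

σ(𝒞) (8 sets): { {}, { ω₁ }, { ω₂, ω₄ }, { ω₃, ω₅ }, { ω₁, ω₂, ω₄ }, { ω₁, ω₃, ω₅ }, { ω₂, ω₃, ω₄, ω₅ }, S }

Derivation:
Take S₀ = 𝒞 ∪ {∅, S} = { {}, { ω₂, ω₄ }, { ω₃, ω₅ }, S }.
Pass 1 (3 new):
  { ω₁, ω₂, ω₄ }  = complement { ω₃, ω₅ }
  { ω₁, ω₃, ω₅ }  = complement { ω₂, ω₄ }
  { ω₂, ω₃, ω₄, ω₅ }  = { ω₃, ω₅ } ∪ { ω₂, ω₄ }
  |family| = 7
Pass 2: +1 →
  { ω₁ }  = complement { ω₂, ω₃, ω₄, ω₅ }
  |family| = 8
Pass 3: closed — nothing new.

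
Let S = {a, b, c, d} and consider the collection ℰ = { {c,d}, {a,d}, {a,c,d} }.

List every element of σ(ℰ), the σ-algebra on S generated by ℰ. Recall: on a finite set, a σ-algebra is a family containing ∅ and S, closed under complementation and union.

Seed the family with ℰ together with ∅ and S: { {}, {a,d}, {c,d}, {a,c,d}, S }.
Pass 1 adds 3:
  {b}  = {a,c,d}ᶜ
  {a,b}  = {c,d}ᶜ
  {b,c}  = {a,d}ᶜ
Pass 2. New:
  {a,b,c}  = {b,c} ∪ {a,b}
  {a,b,d}  = {b} ∪ {a,d}
  {b,c,d}  = {b} ∪ {c,d}
Pass 3: +3 →
  {a}  = {b,c,d}ᶜ
  {c}  = {a,b,d}ᶜ
  {d}  = {a,b,c}ᶜ
Pass 4. New:
  {a,c}  = {c} ∪ {a}
  {b,d}  = {d} ∪ {b}
Pass 5: stable.

σ(ℰ) = { {}, {a}, {b}, {c}, {d}, {a,b}, {a,c}, {a,d}, {b,c}, {b,d}, {c,d}, {a,b,c}, {a,b,d}, {a,c,d}, {b,c,d}, S }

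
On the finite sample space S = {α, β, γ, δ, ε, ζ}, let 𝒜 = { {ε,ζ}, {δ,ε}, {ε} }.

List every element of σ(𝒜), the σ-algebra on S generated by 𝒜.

σ(𝒜) = { {}, {δ}, {ε}, {ζ}, {δ,ε}, {δ,ζ}, {ε,ζ}, {α,β,γ}, {δ,ε,ζ}, {α,β,γ,δ}, {α,β,γ,ε}, {α,β,γ,ζ}, {α,β,γ,δ,ε}, {α,β,γ,δ,ζ}, {α,β,γ,ε,ζ}, S }

Derivation:
Initial family (5 sets): { {}, {ε}, {δ,ε}, {ε,ζ}, S }.
Round 1: +4 →
  {δ,ε,ζ}  = {δ,ε} ∪ {ε,ζ}
  {α,β,γ,δ}  = ᶜ of {ε,ζ}
  {α,β,γ,ζ}  = ᶜ of {δ,ε}
  {α,β,γ,δ,ζ}  = ᶜ of {ε}
  [9 total]
Round 2 adds 3:
  {α,β,γ}  = ᶜ of {δ,ε,ζ}
  {α,β,γ,δ,ε}  = {ε} ∪ {α,β,γ,δ}
  {α,β,γ,ε,ζ}  = {ε,ζ} ∪ {α,β,γ,ζ}
  [12 total]
Round 3 (3 new):
  {δ}  = ᶜ of {α,β,γ,ε,ζ}
  {ζ}  = ᶜ of {α,β,γ,δ,ε}
  {α,β,γ,ε}  = {α,β,γ} ∪ {ε}
  [15 total]
Round 4 adds 1:
  {δ,ζ}  = ᶜ of {α,β,γ,ε}
  [16 total]
Round 5: stable.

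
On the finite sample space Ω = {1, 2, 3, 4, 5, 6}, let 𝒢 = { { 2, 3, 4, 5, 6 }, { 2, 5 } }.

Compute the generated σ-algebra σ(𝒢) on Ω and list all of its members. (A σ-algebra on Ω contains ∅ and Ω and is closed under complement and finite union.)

Start: 𝒢 ∪ {∅, Ω} = { {  }, { 2, 5 }, { 2, 3, 4, 5, 6 }, Ω }.
Round 1. New:
  { 1 }  = Ω∖{ 2, 3, 4, 5, 6 }
  { 1, 3, 4, 6 }  = Ω∖{ 2, 5 }
  |family| = 6
Round 2. New:
  { 1, 2, 5 }  = { 2, 5 } ∪ { 1 }
  |family| = 7
Round 3 adds 1:
  { 3, 4, 6 }  = Ω∖{ 1, 2, 5 }
  |family| = 8
Round 4 adds nothing — fixpoint reached.

|σ(𝒢)| = 8.  σ(𝒢) = { {  }, { 1 }, { 2, 5 }, { 1, 2, 5 }, { 3, 4, 6 }, { 1, 3, 4, 6 }, { 2, 3, 4, 5, 6 }, Ω }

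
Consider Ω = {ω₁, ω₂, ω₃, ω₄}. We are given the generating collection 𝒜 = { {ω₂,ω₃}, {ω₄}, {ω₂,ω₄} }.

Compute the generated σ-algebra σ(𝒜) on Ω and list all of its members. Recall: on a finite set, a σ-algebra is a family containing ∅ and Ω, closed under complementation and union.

σ(𝒜) (16 sets): { {}, {ω₁}, {ω₂}, {ω₃}, {ω₄}, {ω₁,ω₂}, {ω₁,ω₃}, {ω₁,ω₄}, {ω₂,ω₃}, {ω₂,ω₄}, {ω₃,ω₄}, {ω₁,ω₂,ω₃}, {ω₁,ω₂,ω₄}, {ω₁,ω₃,ω₄}, {ω₂,ω₃,ω₄}, Ω }

Check:
Seed the family with 𝒜 together with ∅ and Ω: { {}, {ω₄}, {ω₂,ω₃}, {ω₂,ω₄}, Ω }.
Step 1. New:
  {ω₁,ω₃}  = complement {ω₂,ω₄}
  {ω₁,ω₄}  = complement {ω₂,ω₃}
  {ω₁,ω₂,ω₃}  = complement {ω₄}
  {ω₂,ω₃,ω₄}  = {ω₂,ω₃} ∪ {ω₄}
  |family| = 9
Step 2. New:
  {ω₁}  = complement {ω₂,ω₃,ω₄}
  {ω₁,ω₂,ω₄}  = {ω₁,ω₄} ∪ {ω₂,ω₄}
  {ω₁,ω₃,ω₄}  = {ω₁,ω₄} ∪ {ω₁,ω₃}
  |family| = 12
Step 3. New:
  {ω₂}  = complement {ω₁,ω₃,ω₄}
  {ω₃}  = complement {ω₁,ω₂,ω₄}
  |family| = 14
Step 4 adds 2:
  {ω₁,ω₂}  = {ω₂} ∪ {ω₁}
  {ω₃,ω₄}  = {ω₃} ∪ {ω₄}
  |family| = 16
Step 5: already closed under ᶜ and ∪.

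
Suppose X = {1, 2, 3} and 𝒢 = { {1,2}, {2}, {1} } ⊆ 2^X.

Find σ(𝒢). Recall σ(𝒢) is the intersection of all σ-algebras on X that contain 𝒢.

σ(𝒢) = { ∅, {1}, {2}, {3}, {1,2}, {1,3}, {2,3}, X }

Working:
Seed the family with 𝒢 together with ∅ and X: { ∅, {1}, {2}, {1,2}, X }.
Step 1. New:
  {3}  = complement {1,2}
  {1,3}  = complement {2}
  {2,3}  = complement {1}
  |family| = 8
Step 2: no new sets; the family is a σ-algebra.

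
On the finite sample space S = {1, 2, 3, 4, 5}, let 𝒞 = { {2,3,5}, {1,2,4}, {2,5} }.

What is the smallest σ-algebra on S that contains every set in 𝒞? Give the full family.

Take S₀ = 𝒞 ∪ {∅, S} = { {}, {2,5}, {1,2,4}, {2,3,5}, S }.
Iteration 1 adds 4:
  {1,4}  = S∖{2,3,5}
  {3,5}  = S∖{1,2,4}
  {1,3,4}  = S∖{2,5}
  {1,2,4,5}  = {2,5} ∪ {1,2,4}
Iteration 2 adds 3:
  {3}  = S∖{1,2,4,5}
  {1,2,3,4}  = {1,2,4} ∪ {1,3,4}
  {1,3,4,5}  = {1,3,4} ∪ {3,5}
Iteration 3. New:
  {2}  = S∖{1,3,4,5}
  {5}  = S∖{1,2,3,4}
Iteration 4: 2 new —
  {2,3}  = {3} ∪ {2}
  {1,4,5}  = {1,4} ∪ {5}
Iteration 5: closed — nothing new.

Therefore σ(𝒞) = { {}, {2}, {3}, {5}, {1,4}, {2,3}, {2,5}, {3,5}, {1,2,4}, {1,3,4}, {1,4,5}, {2,3,5}, {1,2,3,4}, {1,2,4,5}, {1,3,4,5}, S } (|σ(𝒞)| = 16).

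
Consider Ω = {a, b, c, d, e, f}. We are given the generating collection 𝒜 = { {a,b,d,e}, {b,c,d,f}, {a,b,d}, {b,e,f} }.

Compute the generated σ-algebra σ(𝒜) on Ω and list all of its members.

Take S₀ = 𝒜 ∪ {∅, Ω} = { ∅, {a,b,d}, {b,e,f}, {a,b,d,e}, {b,c,d,f}, Ω }.
Pass 1 (7 new):
  {a,e}  = complement {b,c,d,f}
  {c,f}  = complement {a,b,d,e}
  {a,c,d}  = complement {b,e,f}
  {c,e,f}  = complement {a,b,d}
  {a,b,c,d,f}  = {b,c,d,f} ∪ {a,b,d}
  {a,b,d,e,f}  = {b,e,f} ∪ {a,b,d,e}
  {b,c,d,e,f}  = {b,c,d,f} ∪ {b,e,f}
  |family| = 13
Pass 2. New:
  {a}  = complement {b,c,d,e,f}
  {c}  = complement {a,b,d,e,f}
  {e}  = complement {a,b,c,d,f}
  {a,b,c,d}  = {a,b,d} ∪ {a,c,d}
  {a,b,e,f}  = {b,e,f} ∪ {a,e}
  {a,c,d,e}  = {a,c,d} ∪ {a,e}
  {a,c,d,f}  = {a,c,d} ∪ {c,f}
  {a,c,e,f}  = {c,f} ∪ {a,e}
  {b,c,e,f}  = {b,e,f} ∪ {c,f}
  {a,b,c,d,e}  = {a,b,d,e} ∪ {a,c,d}
  {a,c,d,e,f}  = {a,c,d} ∪ {c,e,f}
  |family| = 24
Pass 3. New:
  {b}  = complement {a,c,d,e,f}
  {f}  = complement {a,b,c,d,e}
  {a,c}  = {c} ∪ {a}
  {a,d}  = complement {b,c,e,f}
  {b,d}  = complement {a,c,e,f}
  {b,e}  = complement {a,c,d,f}
  {b,f}  = complement {a,c,d,e}
  {c,d}  = complement {a,b,e,f}
  {c,e}  = {e} ∪ {c}
  {e,f}  = complement {a,b,c,d}
  {a,c,e}  = {a,e} ∪ {c}
  {a,c,f}  = {c,f} ∪ {a}
  {a,b,c,e,f}  = {a,e} ∪ {b,c,e,f}
  |family| = 37
Pass 4: 24 new —
  {d}  = complement {a,b,c,e,f}
  {a,b}  = {b} ∪ {a}
  {a,f}  = {f} ∪ {a}
  {b,c}  = {b} ∪ {c}
  {a,b,c}  = {b} ∪ {a,c}
  {a,b,e}  = {b,e} ∪ {a,e}
  {a,b,f}  = {b,f} ∪ {a}
  {a,d,e}  = {e} ∪ {a,d}
  {a,d,f}  = {f} ∪ {a,d}
  {a,e,f}  = {e,f} ∪ {a,e}
  {b,c,d}  = {c,d} ∪ {b}
  {b,c,e}  = {b,e} ∪ {c}
  {b,c,f}  = {b} ∪ {c,f}
  {b,d,e}  = complement {a,c,f}
  {b,d,f}  = complement {a,c,e}
  {c,d,e}  = {c,d} ∪ {e}
  {c,d,f}  = {c,d} ∪ {f}
  {a,b,c,e}  = {b,e} ∪ {a,c,e}
  {a,b,c,f}  = {a,c,f} ∪ {b}
  {a,b,d,f}  = complement {c,e}
  {a,d,e,f}  = {e,f} ∪ {a,d}
  {b,c,d,e}  = {b,e} ∪ {c,d}
  {b,d,e,f}  = complement {a,c}
  {c,d,e,f}  = {c,d} ∪ {e,f}
  |family| = 61
Pass 5 (3 new):
  {d,e}  = complement {a,b,c,f}
  {d,f}  = complement {a,b,c,e}
  {d,e,f}  = complement {a,b,c}
  |family| = 64
After Pass 6 the family is unchanged; done.

σ(𝒜) = { ∅, {a}, {b}, {c}, {d}, {e}, {f}, {a,b}, {a,c}, {a,d}, {a,e}, {a,f}, {b,c}, {b,d}, {b,e}, {b,f}, {c,d}, {c,e}, {c,f}, {d,e}, {d,f}, {e,f}, {a,b,c}, {a,b,d}, {a,b,e}, {a,b,f}, {a,c,d}, {a,c,e}, {a,c,f}, {a,d,e}, {a,d,f}, {a,e,f}, {b,c,d}, {b,c,e}, {b,c,f}, {b,d,e}, {b,d,f}, {b,e,f}, {c,d,e}, {c,d,f}, {c,e,f}, {d,e,f}, {a,b,c,d}, {a,b,c,e}, {a,b,c,f}, {a,b,d,e}, {a,b,d,f}, {a,b,e,f}, {a,c,d,e}, {a,c,d,f}, {a,c,e,f}, {a,d,e,f}, {b,c,d,e}, {b,c,d,f}, {b,c,e,f}, {b,d,e,f}, {c,d,e,f}, {a,b,c,d,e}, {a,b,c,d,f}, {a,b,c,e,f}, {a,b,d,e,f}, {a,c,d,e,f}, {b,c,d,e,f}, Ω }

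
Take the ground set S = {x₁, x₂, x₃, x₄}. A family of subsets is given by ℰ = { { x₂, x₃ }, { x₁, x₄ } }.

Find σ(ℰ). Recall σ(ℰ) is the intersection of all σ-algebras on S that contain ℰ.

Seed the family with ℰ together with ∅ and S: { ∅, { x₁, x₄ }, { x₂, x₃ }, S }.
Step 1: no new sets; the family is a σ-algebra.

|σ(ℰ)| = 4.  σ(ℰ) = { ∅, { x₁, x₄ }, { x₂, x₃ }, S }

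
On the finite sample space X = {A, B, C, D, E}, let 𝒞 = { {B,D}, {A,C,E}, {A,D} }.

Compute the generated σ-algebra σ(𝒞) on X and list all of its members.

σ(𝒞) = { ∅, {A}, {B}, {D}, {A,B}, {A,D}, {B,D}, {C,E}, {A,B,D}, {A,C,E}, {B,C,E}, {C,D,E}, {A,B,C,E}, {A,C,D,E}, {B,C,D,E}, X }

Check:
Initial family (5 sets): { ∅, {A,D}, {B,D}, {A,C,E}, X }.
Round 1: +3 →
  {A,B,D}  = {A,D} ∪ {B,D}
  {B,C,E}  = ᶜ of {A,D}
  {A,C,D,E}  = {A,D} ∪ {A,C,E}
  — 8 sets.
Round 2: 4 new —
  {B}  = ᶜ of {A,C,D,E}
  {C,E}  = ᶜ of {A,B,D}
  {A,B,C,E}  = {A,C,E} ∪ {B,C,E}
  {B,C,D,E}  = {B,C,E} ∪ {B,D}
  — 12 sets.
Round 3. New:
  {A}  = ᶜ of {B,C,D,E}
  {D}  = ᶜ of {A,B,C,E}
  — 14 sets.
Round 4: +2 →
  {A,B}  = {B} ∪ {A}
  {C,D,E}  = {D} ∪ {C,E}
  — 16 sets.
Round 5: stable.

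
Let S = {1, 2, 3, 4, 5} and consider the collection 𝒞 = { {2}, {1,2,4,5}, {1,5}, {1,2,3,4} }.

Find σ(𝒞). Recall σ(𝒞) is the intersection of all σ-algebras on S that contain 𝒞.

Answer: σ(𝒞) = { {}, {1}, {2}, {3}, {4}, {5}, {1,2}, {1,3}, {1,4}, {1,5}, {2,3}, {2,4}, {2,5}, {3,4}, {3,5}, {4,5}, {1,2,3}, {1,2,4}, {1,2,5}, {1,3,4}, {1,3,5}, {1,4,5}, {2,3,4}, {2,3,5}, {2,4,5}, {3,4,5}, {1,2,3,4}, {1,2,3,5}, {1,2,4,5}, {1,3,4,5}, {2,3,4,5}, S }

Check:
Start: 𝒞 ∪ {∅, S} = { {}, {2}, {1,5}, {1,2,3,4}, {1,2,4,5}, S }.
Pass 1. New:
  {3}  = S∖{1,2,4,5}
  {5}  = S∖{1,2,3,4}
  {1,2,5}  = {1,5} ∪ {2}
  {2,3,4}  = S∖{1,5}
  {1,3,4,5}  = S∖{2}
  |family| = 11
Pass 2: +7 →
  {2,3}  = {2} ∪ {3}
  {2,5}  = {2} ∪ {5}
  {3,4}  = S∖{1,2,5}
  {3,5}  = {5} ∪ {3}
  {1,3,5}  = {3} ∪ {1,5}
  {1,2,3,5}  = {3} ∪ {1,2,5}
  {2,3,4,5}  = {2,3,4} ∪ {5}
  |family| = 18
Pass 3 (8 new):
  {1}  = S∖{2,3,4,5}
  {4}  = S∖{1,2,3,5}
  {2,4}  = S∖{1,3,5}
  {1,2,4}  = S∖{3,5}
  {1,3,4}  = S∖{2,5}
  {1,4,5}  = S∖{2,3}
  {2,3,5}  = {3} ∪ {2,5}
  {3,4,5}  = {3,4} ∪ {3,5}
  |family| = 26
Pass 4: +6 →
  {1,2}  = S∖{3,4,5}
  {1,3}  = {3} ∪ {1}
  {1,4}  = S∖{2,3,5}
  {4,5}  = {5} ∪ {4}
  {1,2,3}  = {2,3} ∪ {1}
  {2,4,5}  = {2,5} ∪ {4}
  |family| = 32
Pass 5: stable.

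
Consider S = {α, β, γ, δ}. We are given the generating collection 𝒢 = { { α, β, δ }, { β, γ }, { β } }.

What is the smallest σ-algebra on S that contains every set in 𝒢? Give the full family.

σ(𝒢) = { {  }, { β }, { γ }, { α, δ }, { β, γ }, { α, β, δ }, { α, γ, δ }, S }

Working:
Begin from { {  }, { β }, { β, γ }, { α, β, δ }, S } (that is, 𝒢 plus ∅ and S).
Step 1 adds 3:
  { γ }  = complement { α, β, δ }
  { α, δ }  = complement { β, γ }
  { α, γ, δ }  = complement { β }
  [8 total]
Step 2: no new sets; the family is a σ-algebra.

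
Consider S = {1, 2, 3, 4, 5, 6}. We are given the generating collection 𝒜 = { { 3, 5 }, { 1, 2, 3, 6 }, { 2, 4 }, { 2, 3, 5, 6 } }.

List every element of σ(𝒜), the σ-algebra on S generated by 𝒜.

Begin from { ∅, { 2, 4 }, { 3, 5 }, { 1, 2, 3, 6 }, { 2, 3, 5, 6 }, S } (that is, 𝒜 plus ∅ and S).
Step 1 adds 8:
  { 1, 4 }  = ᶜ of { 2, 3, 5, 6 }
  { 4, 5 }  = ᶜ of { 1, 2, 3, 6 }
  { 1, 2, 4, 6 }  = ᶜ of { 3, 5 }
  { 1, 3, 5, 6 }  = ᶜ of { 2, 4 }
  { 2, 3, 4, 5 }  = { 3, 5 } ∪ { 2, 4 }
  { 1, 2, 3, 4, 6 }  = { 2, 4 } ∪ { 1, 2, 3, 6 }
  { 1, 2, 3, 5, 6 }  = { 3, 5 } ∪ { 1, 2, 3, 6 }
  { 2, 3, 4, 5, 6 }  = { 2, 4 } ∪ { 2, 3, 5, 6 }
  (now 14)
Step 2. New:
  { 1 }  = ᶜ of { 2, 3, 4, 5, 6 }
  { 4 }  = ᶜ of { 1, 2, 3, 5, 6 }
  { 5 }  = ᶜ of { 1, 2, 3, 4, 6 }
  { 1, 6 }  = ᶜ of { 2, 3, 4, 5 }
  { 1, 2, 4 }  = { 1, 4 } ∪ { 2, 4 }
  { 1, 4, 5 }  = { 4, 5 } ∪ { 1, 4 }
  { 2, 4, 5 }  = { 4, 5 } ∪ { 2, 4 }
  { 3, 4, 5 }  = { 4, 5 } ∪ { 3, 5 }
  { 1, 3, 4, 5 }  = { 1, 4 } ∪ { 3, 5 }
  { 1, 2, 3, 4, 5 }  = { 2, 3, 4, 5 } ∪ { 1, 4 }
  { 1, 2, 4, 5, 6 }  = { 1, 2, 4, 6 } ∪ { 4, 5 }
  { 1, 3, 4, 5, 6 }  = { 1, 3, 5, 6 } ∪ { 4, 5 }
  (now 26)
Step 3: +14 →
  { 2 }  = ᶜ of { 1, 3, 4, 5, 6 }
  { 3 }  = ᶜ of { 1, 2, 4, 5, 6 }
  { 6 }  = ᶜ of { 1, 2, 3, 4, 5 }
  { 1, 5 }  = { 5 } ∪ { 1 }
  { 2, 6 }  = ᶜ of { 1, 3, 4, 5 }
  { 1, 2, 6 }  = ᶜ of { 3, 4, 5 }
  { 1, 3, 5 }  = { 3, 5 } ∪ { 1 }
  { 1, 3, 6 }  = ᶜ of { 2, 4, 5 }
  { 1, 4, 6 }  = { 1, 6 } ∪ { 1, 4 }
  { 1, 5, 6 }  = { 1, 6 } ∪ { 5 }
  { 2, 3, 6 }  = ᶜ of { 1, 4, 5 }
  { 3, 5, 6 }  = ᶜ of { 1, 2, 4 }
  { 1, 2, 4, 5 }  = { 4, 5 } ∪ { 1, 2, 4 }
  { 1, 4, 5, 6 }  = { 1, 6 } ∪ { 4, 5 }
  (now 40)
Step 4. New:
  { 1, 2 }  = { 2 } ∪ { 1 }
  { 1, 3 }  = { 3 } ∪ { 1 }
  { 2, 3 }  = ᶜ of { 1, 4, 5, 6 }
  { 2, 5 }  = { 2 } ∪ { 5 }
  { 3, 4 }  = { 3 } ∪ { 4 }
  { 3, 6 }  = ᶜ of { 1, 2, 4, 5 }
  { 4, 6 }  = { 4 } ∪ { 6 }
  { 5, 6 }  = { 6 } ∪ { 5 }
  { 1, 2, 5 }  = { 2 } ∪ { 1, 5 }
  { 1, 3, 4 }  = { 3 } ∪ { 1, 4 }
  { 2, 3, 4 }  = ᶜ of { 1, 5, 6 }
  { 2, 3, 5 }  = ᶜ of { 1, 4, 6 }
  { 2, 4, 6 }  = ᶜ of { 1, 3, 5 }
  { 2, 5, 6 }  = { 2, 6 } ∪ { 5 }
  { 4, 5, 6 }  = { 4, 5 } ∪ { 6 }
  { 1, 2, 3, 4 }  = { 1, 2, 4 } ∪ { 3 }
  { 1, 2, 3, 5 }  = { 2 } ∪ { 1, 3, 5 }
  { 1, 2, 5, 6 }  = { 2 } ∪ { 1, 5, 6 }
  { 1, 3, 4, 6 }  = { 1, 3, 6 } ∪ { 4 }
  { 2, 3, 4, 6 }  = ᶜ of { 1, 5 }
  { 2, 4, 5, 6 }  = { 4, 5 } ∪ { 2, 6 }
  { 3, 4, 5, 6 }  = { 4, 5 } ∪ { 3, 5, 6 }
  (now 62)
Step 5. New:
  { 1, 2, 3 }  = ᶜ of { 4, 5, 6 }
  { 3, 4, 6 }  = ᶜ of { 1, 2, 5 }
  (now 64)
After Step 6 the family is unchanged; done.

σ(𝒜) = { ∅, { 1 }, { 2 }, { 3 }, { 4 }, { 5 }, { 6 }, { 1, 2 }, { 1, 3 }, { 1, 4 }, { 1, 5 }, { 1, 6 }, { 2, 3 }, { 2, 4 }, { 2, 5 }, { 2, 6 }, { 3, 4 }, { 3, 5 }, { 3, 6 }, { 4, 5 }, { 4, 6 }, { 5, 6 }, { 1, 2, 3 }, { 1, 2, 4 }, { 1, 2, 5 }, { 1, 2, 6 }, { 1, 3, 4 }, { 1, 3, 5 }, { 1, 3, 6 }, { 1, 4, 5 }, { 1, 4, 6 }, { 1, 5, 6 }, { 2, 3, 4 }, { 2, 3, 5 }, { 2, 3, 6 }, { 2, 4, 5 }, { 2, 4, 6 }, { 2, 5, 6 }, { 3, 4, 5 }, { 3, 4, 6 }, { 3, 5, 6 }, { 4, 5, 6 }, { 1, 2, 3, 4 }, { 1, 2, 3, 5 }, { 1, 2, 3, 6 }, { 1, 2, 4, 5 }, { 1, 2, 4, 6 }, { 1, 2, 5, 6 }, { 1, 3, 4, 5 }, { 1, 3, 4, 6 }, { 1, 3, 5, 6 }, { 1, 4, 5, 6 }, { 2, 3, 4, 5 }, { 2, 3, 4, 6 }, { 2, 3, 5, 6 }, { 2, 4, 5, 6 }, { 3, 4, 5, 6 }, { 1, 2, 3, 4, 5 }, { 1, 2, 3, 4, 6 }, { 1, 2, 3, 5, 6 }, { 1, 2, 4, 5, 6 }, { 1, 3, 4, 5, 6 }, { 2, 3, 4, 5, 6 }, S }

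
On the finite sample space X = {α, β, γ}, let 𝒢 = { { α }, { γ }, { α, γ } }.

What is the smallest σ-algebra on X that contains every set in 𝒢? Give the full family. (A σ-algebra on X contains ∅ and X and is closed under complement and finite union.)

|σ(𝒢)| = 8.  σ(𝒢) = { ∅, { α }, { β }, { γ }, { α, β }, { α, γ }, { β, γ }, X }

Working:
Initial family (5 sets): { ∅, { α }, { γ }, { α, γ }, X }.
Iteration 1 (3 new):
  { β }  = complement { α, γ }
  { α, β }  = complement { γ }
  { β, γ }  = complement { α }
  |family| = 8
Iteration 2 adds nothing — fixpoint reached.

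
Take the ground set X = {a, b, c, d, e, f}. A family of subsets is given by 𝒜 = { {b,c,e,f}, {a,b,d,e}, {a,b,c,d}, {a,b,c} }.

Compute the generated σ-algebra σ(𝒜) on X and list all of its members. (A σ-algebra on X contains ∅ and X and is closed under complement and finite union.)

σ(𝒜) = { ∅, {a}, {b}, {c}, {d}, {e}, {f}, {a,b}, {a,c}, {a,d}, {a,e}, {a,f}, {b,c}, {b,d}, {b,e}, {b,f}, {c,d}, {c,e}, {c,f}, {d,e}, {d,f}, {e,f}, {a,b,c}, {a,b,d}, {a,b,e}, {a,b,f}, {a,c,d}, {a,c,e}, {a,c,f}, {a,d,e}, {a,d,f}, {a,e,f}, {b,c,d}, {b,c,e}, {b,c,f}, {b,d,e}, {b,d,f}, {b,e,f}, {c,d,e}, {c,d,f}, {c,e,f}, {d,e,f}, {a,b,c,d}, {a,b,c,e}, {a,b,c,f}, {a,b,d,e}, {a,b,d,f}, {a,b,e,f}, {a,c,d,e}, {a,c,d,f}, {a,c,e,f}, {a,d,e,f}, {b,c,d,e}, {b,c,d,f}, {b,c,e,f}, {b,d,e,f}, {c,d,e,f}, {a,b,c,d,e}, {a,b,c,d,f}, {a,b,c,e,f}, {a,b,d,e,f}, {a,c,d,e,f}, {b,c,d,e,f}, X }

Trace:
Begin from { ∅, {a,b,c}, {a,b,c,d}, {a,b,d,e}, {b,c,e,f}, X } (that is, 𝒜 plus ∅ and X).
Iteration 1. New:
  {a,d}  = complement {b,c,e,f}
  {c,f}  = complement {a,b,d,e}
  {e,f}  = complement {a,b,c,d}
  {d,e,f}  = complement {a,b,c}
  {a,b,c,d,e}  = {a,b,c} ∪ {a,b,d,e}
  {a,b,c,e,f}  = {a,b,c} ∪ {b,c,e,f}
  — 12 sets.
Iteration 2: +10 →
  {d}  = complement {a,b,c,e,f}
  {f}  = complement {a,b,c,d,e}
  {c,e,f}  = {e,f} ∪ {c,f}
  {a,b,c,f}  = {a,b,c} ∪ {c,f}
  {a,c,d,f}  = {a,d} ∪ {c,f}
  {a,d,e,f}  = {e,f} ∪ {a,d}
  {c,d,e,f}  = {c,f} ∪ {d,e,f}
  {a,b,c,d,f}  = {c,f} ∪ {a,b,c,d}
  {a,b,d,e,f}  = {e,f} ∪ {a,b,d,e}
  {b,c,d,e,f}  = {d,e,f} ∪ {b,c,e,f}
  — 22 sets.
Iteration 3 adds 12:
  {a}  = complement {b,c,d,e,f}
  {c}  = complement {a,b,d,e,f}
  {e}  = complement {a,b,c,d,f}
  {a,b}  = complement {c,d,e,f}
  {b,c}  = complement {a,d,e,f}
  {b,e}  = complement {a,c,d,f}
  {d,e}  = complement {a,b,c,f}
  {d,f}  = {f} ∪ {d}
  {a,b,d}  = complement {c,e,f}
  {a,d,f}  = {a,d} ∪ {f}
  {c,d,f}  = {c,f} ∪ {d}
  {a,c,d,e,f}  = {e,f} ∪ {a,c,d,f}
  — 34 sets.
Iteration 4: +25 →
  {b}  = complement {a,c,d,e,f}
  {a,c}  = {a} ∪ {c}
  {a,e}  = {a} ∪ {e}
  {a,f}  = {a} ∪ {f}
  {c,d}  = {c} ∪ {d}
  {c,e}  = {e} ∪ {c}
  {a,b,e}  = complement {c,d,f}
  {a,b,f}  = {a,b} ∪ {f}
  {a,c,d}  = {c} ∪ {a,d}
  {a,c,f}  = {a} ∪ {c,f}
  {a,d,e}  = {a} ∪ {d,e}
  {a,e,f}  = {e,f} ∪ {a}
  {b,c,d}  = {b,c} ∪ {d}
  {b,c,e}  = complement {a,d,f}
  {b,c,f}  = {f} ∪ {b,c}
  {b,d,e}  = {b,e} ∪ {d,e}
  {b,e,f}  = {b,e} ∪ {e,f}
  {c,d,e}  = {d,e} ∪ {c}
  {a,b,c,e}  = complement {d,f}
  {a,b,d,f}  = {a,b} ∪ {a,d,f}
  {a,b,e,f}  = {e,f} ∪ {a,b}
  {a,c,e,f}  = {a} ∪ {c,e,f}
  {b,c,d,e}  = {d,e} ∪ {b,c}
  {b,c,d,f}  = {b,c} ∪ {c,d,f}
  {b,d,e,f}  = {b,e} ∪ {d,f}
  — 59 sets.
Iteration 5. New:
  {b,d}  = complement {a,c,e,f}
  {b,f}  = {b} ∪ {f}
  {a,c,e}  = {a,c} ∪ {a,e}
  {b,d,f}  = {b} ∪ {d,f}
  {a,c,d,e}  = {c,d,e} ∪ {a,c,d}
  — 64 sets.
Iteration 6: stable.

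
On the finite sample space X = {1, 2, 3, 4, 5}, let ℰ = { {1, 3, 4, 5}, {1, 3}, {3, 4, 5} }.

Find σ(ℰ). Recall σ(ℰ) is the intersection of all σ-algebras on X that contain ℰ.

σ(ℰ) (16 sets): { {}, {1}, {2}, {3}, {1, 2}, {1, 3}, {2, 3}, {4, 5}, {1, 2, 3}, {1, 4, 5}, {2, 4, 5}, {3, 4, 5}, {1, 2, 4, 5}, {1, 3, 4, 5}, {2, 3, 4, 5}, X }

Trace:
Initial family (5 sets): { {}, {1, 3}, {3, 4, 5}, {1, 3, 4, 5}, X }.
Iteration 1. New:
  {2}  = X∖{1, 3, 4, 5}
  {1, 2}  = X∖{3, 4, 5}
  {2, 4, 5}  = X∖{1, 3}
  [8 total]
Iteration 2 adds 3:
  {1, 2, 3}  = {2} ∪ {1, 3}
  {1, 2, 4, 5}  = {1, 2} ∪ {2, 4, 5}
  {2, 3, 4, 5}  = {2} ∪ {3, 4, 5}
  [11 total]
Iteration 3. New:
  {1}  = X∖{2, 3, 4, 5}
  {3}  = X∖{1, 2, 4, 5}
  {4, 5}  = X∖{1, 2, 3}
  [14 total]
Iteration 4 (2 new):
  {2, 3}  = {3} ∪ {2}
  {1, 4, 5}  = {4, 5} ∪ {1}
  [16 total]
After Iteration 5 the family is unchanged; done.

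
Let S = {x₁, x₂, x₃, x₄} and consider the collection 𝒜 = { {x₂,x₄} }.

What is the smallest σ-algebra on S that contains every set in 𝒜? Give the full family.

|σ(𝒜)| = 4.  σ(𝒜) = { {}, {x₁,x₃}, {x₂,x₄}, S }

Working:
Initial family (3 sets): { {}, {x₂,x₄}, S }.
Iteration 1: +1 →
  {x₁,x₃}  = {x₂,x₄}ᶜ
  |family| = 4
Iteration 2: closed — nothing new.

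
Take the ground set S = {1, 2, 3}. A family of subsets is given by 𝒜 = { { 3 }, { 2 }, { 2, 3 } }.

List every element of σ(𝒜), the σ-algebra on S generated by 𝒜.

Take S₀ = 𝒜 ∪ {∅, S} = { ∅, { 2 }, { 3 }, { 2, 3 }, S }.
Pass 1. New:
  { 1 }  = ᶜ of { 2, 3 }
  { 1, 2 }  = ᶜ of { 3 }
  { 1, 3 }  = ᶜ of { 2 }
  [8 total]
After Pass 2 the family is unchanged; done.

σ(𝒜) = { ∅, { 1 }, { 2 }, { 3 }, { 1, 2 }, { 1, 3 }, { 2, 3 }, S }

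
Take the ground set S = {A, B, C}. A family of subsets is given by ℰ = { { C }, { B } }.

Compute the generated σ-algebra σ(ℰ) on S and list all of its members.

Take S₀ = ℰ ∪ {∅, S} = { {  }, { B }, { C }, S }.
Iteration 1. New:
  { A, B }  = ᶜ of { C }
  { A, C }  = ᶜ of { B }
  { B, C }  = { C } ∪ { B }
  [7 total]
Iteration 2: 1 new —
  { A }  = ᶜ of { B, C }
  [8 total]
Iteration 3: no new sets; the family is a σ-algebra.

Hence σ(ℰ) has 8 members: { {  }, { A }, { B }, { C }, { A, B }, { A, C }, { B, C }, S }.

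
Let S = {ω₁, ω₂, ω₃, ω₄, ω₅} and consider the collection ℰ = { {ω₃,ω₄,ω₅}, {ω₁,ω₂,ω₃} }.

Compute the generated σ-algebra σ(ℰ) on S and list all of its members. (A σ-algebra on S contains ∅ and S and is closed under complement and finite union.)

Start: ℰ ∪ {∅, S} = { ∅, {ω₁,ω₂,ω₃}, {ω₃,ω₄,ω₅}, S }.
Pass 1 adds 2:
  {ω₁,ω₂}  = {ω₃,ω₄,ω₅}ᶜ
  {ω₄,ω₅}  = {ω₁,ω₂,ω₃}ᶜ
  |family| = 6
Pass 2. New:
  {ω₁,ω₂,ω₄,ω₅}  = {ω₄,ω₅} ∪ {ω₁,ω₂}
  |family| = 7
Pass 3: 1 new —
  {ω₃}  = {ω₁,ω₂,ω₄,ω₅}ᶜ
  |family| = 8
Pass 4: closed — nothing new.

σ(ℰ) = { ∅, {ω₃}, {ω₁,ω₂}, {ω₄,ω₅}, {ω₁,ω₂,ω₃}, {ω₃,ω₄,ω₅}, {ω₁,ω₂,ω₄,ω₅}, S }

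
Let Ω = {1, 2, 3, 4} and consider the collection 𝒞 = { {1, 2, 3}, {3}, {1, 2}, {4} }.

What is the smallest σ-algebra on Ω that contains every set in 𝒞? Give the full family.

Begin from { {}, {3}, {4}, {1, 2}, {1, 2, 3}, Ω } (that is, 𝒞 plus ∅ and Ω).
Round 1: 2 new —
  {3, 4}  = complement {1, 2}
  {1, 2, 4}  = complement {3}
  |family| = 8
Round 2 adds nothing — fixpoint reached.

σ(𝒞) = { {}, {3}, {4}, {1, 2}, {3, 4}, {1, 2, 3}, {1, 2, 4}, Ω }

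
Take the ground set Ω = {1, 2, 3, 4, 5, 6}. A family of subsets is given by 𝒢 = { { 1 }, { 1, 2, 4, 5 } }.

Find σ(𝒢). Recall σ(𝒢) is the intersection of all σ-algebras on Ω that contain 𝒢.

Initial family (4 sets): { ∅, { 1 }, { 1, 2, 4, 5 }, Ω }.
Round 1: 2 new —
  { 3, 6 }  = complement { 1, 2, 4, 5 }
  { 2, 3, 4, 5, 6 }  = complement { 1 }
  |family| = 6
Round 2 (1 new):
  { 1, 3, 6 }  = { 3, 6 } ∪ { 1 }
  |family| = 7
Round 3. New:
  { 2, 4, 5 }  = complement { 1, 3, 6 }
  |family| = 8
After Round 4 the family is unchanged; done.

σ(𝒢) = { ∅, { 1 }, { 3, 6 }, { 1, 3, 6 }, { 2, 4, 5 }, { 1, 2, 4, 5 }, { 2, 3, 4, 5, 6 }, Ω }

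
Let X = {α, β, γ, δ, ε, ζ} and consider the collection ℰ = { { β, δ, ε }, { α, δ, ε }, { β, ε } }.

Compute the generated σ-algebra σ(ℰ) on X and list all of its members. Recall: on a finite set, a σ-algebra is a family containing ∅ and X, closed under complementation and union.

Seed the family with ℰ together with ∅ and X: { {  }, { β, ε }, { α, δ, ε }, { β, δ, ε }, X }.
Step 1 adds 4:
  { α, γ, ζ }  = ᶜ of { β, δ, ε }
  { β, γ, ζ }  = ᶜ of { α, δ, ε }
  { α, β, δ, ε }  = { α, δ, ε } ∪ { β, ε }
  { α, γ, δ, ζ }  = ᶜ of { β, ε }
Step 2 (7 new):
  { γ, ζ }  = ᶜ of { α, β, δ, ε }
  { α, β, γ, ζ }  = { α, γ, ζ } ∪ { β, γ, ζ }
  { β, γ, ε, ζ }  = { β, ε } ∪ { β, γ, ζ }
  { α, β, γ, δ, ζ }  = { β, γ, ζ } ∪ { α, γ, δ, ζ }
  { α, β, γ, ε, ζ }  = { β, ε } ∪ { α, γ, ζ }
  { α, γ, δ, ε, ζ }  = { α, δ, ε } ∪ { α, γ, ζ }
  { β, γ, δ, ε, ζ }  = { β, γ, ζ } ∪ { β, δ, ε }
Step 3: 6 new —
  { α }  = ᶜ of { β, γ, δ, ε, ζ }
  { β }  = ᶜ of { α, γ, δ, ε, ζ }
  { δ }  = ᶜ of { α, β, γ, ε, ζ }
  { ε }  = ᶜ of { α, β, γ, δ, ζ }
  { α, δ }  = ᶜ of { β, γ, ε, ζ }
  { δ, ε }  = ᶜ of { α, β, γ, ζ }
Step 4 (10 new):
  { α, β }  = { α } ∪ { β }
  { α, ε }  = { α } ∪ { ε }
  { β, δ }  = { β } ∪ { δ }
  { α, β, δ }  = { β } ∪ { α, δ }
  { α, β, ε }  = { β, ε } ∪ { α }
  { γ, δ, ζ }  = { γ, ζ } ∪ { δ }
  { γ, ε, ζ }  = { ε } ∪ { γ, ζ }
  { α, γ, ε, ζ }  = { α, γ, ζ } ∪ { ε }
  { β, γ, δ, ζ }  = { β, γ, ζ } ∪ { δ }
  { γ, δ, ε, ζ }  = { δ, ε } ∪ { γ, ζ }
Step 5 adds nothing — fixpoint reached.

Therefore σ(ℰ) = { {  }, { α }, { β }, { δ }, { ε }, { α, β }, { α, δ }, { α, ε }, { β, δ }, { β, ε }, { γ, ζ }, { δ, ε }, { α, β, δ }, { α, β, ε }, { α, γ, ζ }, { α, δ, ε }, { β, γ, ζ }, { β, δ, ε }, { γ, δ, ζ }, { γ, ε, ζ }, { α, β, γ, ζ }, { α, β, δ, ε }, { α, γ, δ, ζ }, { α, γ, ε, ζ }, { β, γ, δ, ζ }, { β, γ, ε, ζ }, { γ, δ, ε, ζ }, { α, β, γ, δ, ζ }, { α, β, γ, ε, ζ }, { α, γ, δ, ε, ζ }, { β, γ, δ, ε, ζ }, X } (|σ(ℰ)| = 32).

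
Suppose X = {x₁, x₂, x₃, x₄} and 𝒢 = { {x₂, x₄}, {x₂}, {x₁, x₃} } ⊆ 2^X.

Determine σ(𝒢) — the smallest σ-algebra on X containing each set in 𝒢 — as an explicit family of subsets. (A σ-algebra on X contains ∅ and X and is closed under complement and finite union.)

Start: 𝒢 ∪ {∅, X} = { {}, {x₂}, {x₁, x₃}, {x₂, x₄}, X }.
Round 1: +2 →
  {x₁, x₂, x₃}  = {x₁, x₃} ∪ {x₂}
  {x₁, x₃, x₄}  = X∖{x₂}
  |family| = 7
Round 2 (1 new):
  {x₄}  = X∖{x₁, x₂, x₃}
  |family| = 8
Round 3: already closed under ᶜ and ∪.

σ(𝒢) = { {}, {x₂}, {x₄}, {x₁, x₃}, {x₂, x₄}, {x₁, x₂, x₃}, {x₁, x₃, x₄}, X }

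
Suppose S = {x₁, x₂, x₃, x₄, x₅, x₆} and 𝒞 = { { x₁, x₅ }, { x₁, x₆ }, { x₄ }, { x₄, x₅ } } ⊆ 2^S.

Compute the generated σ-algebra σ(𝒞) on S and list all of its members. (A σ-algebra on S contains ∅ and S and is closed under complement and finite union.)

Take S₀ = 𝒞 ∪ {∅, S} = { {}, { x₄ }, { x₁, x₅ }, { x₁, x₆ }, { x₄, x₅ }, S }.
Round 1: +8 →
  { x₁, x₄, x₅ }  = { x₄, x₅ } ∪ { x₁, x₅ }
  { x₁, x₄, x₆ }  = { x₁, x₆ } ∪ { x₄ }
  { x₁, x₅, x₆ }  = { x₁, x₅ } ∪ { x₁, x₆ }
  { x₁, x₂, x₃, x₆ }  = S∖{ x₄, x₅ }
  { x₁, x₄, x₅, x₆ }  = { x₄, x₅ } ∪ { x₁, x₆ }
  { x₂, x₃, x₄, x₅ }  = S∖{ x₁, x₆ }
  { x₂, x₃, x₄, x₆ }  = S∖{ x₁, x₅ }
  { x₁, x₂, x₃, x₅, x₆ }  = S∖{ x₄ }
  |family| = 14
Round 2 (7 new):
  { x₂, x₃ }  = S∖{ x₁, x₄, x₅, x₆ }
  { x₂, x₃, x₄ }  = S∖{ x₁, x₅, x₆ }
  { x₂, x₃, x₅ }  = S∖{ x₁, x₄, x₆ }
  { x₂, x₃, x₆ }  = S∖{ x₁, x₄, x₅ }
  { x₁, x₂, x₃, x₄, x₅ }  = { x₁, x₄, x₅ } ∪ { x₂, x₃, x₄, x₅ }
  { x₁, x₂, x₃, x₄, x₆ }  = { x₁, x₆ } ∪ { x₂, x₃, x₄, x₆ }
  { x₂, x₃, x₄, x₅, x₆ }  = { x₂, x₃, x₄, x₅ } ∪ { x₂, x₃, x₄, x₆ }
  |family| = 21
Round 3. New:
  { x₁ }  = S∖{ x₂, x₃, x₄, x₅, x₆ }
  { x₅ }  = S∖{ x₁, x₂, x₃, x₄, x₆ }
  { x₆ }  = S∖{ x₁, x₂, x₃, x₄, x₅ }
  { x₁, x₂, x₃, x₅ }  = { x₁, x₅ } ∪ { x₂, x₃, x₅ }
  { x₂, x₃, x₅, x₆ }  = { x₂, x₃, x₆ } ∪ { x₂, x₃, x₅ }
  |family| = 26
Round 4 adds 6:
  { x₁, x₄ }  = S∖{ x₂, x₃, x₅, x₆ }
  { x₄, x₆ }  = S∖{ x₁, x₂, x₃, x₅ }
  { x₅, x₆ }  = { x₆ } ∪ { x₅ }
  { x₁, x₂, x₃ }  = { x₁ } ∪ { x₂, x₃ }
  { x₄, x₅, x₆ }  = { x₆ } ∪ { x₄, x₅ }
  { x₁, x₂, x₃, x₄ }  = { x₁ } ∪ { x₂, x₃, x₄ }
  |family| = 32
After Round 5 the family is unchanged; done.

|σ(𝒞)| = 32.  σ(𝒞) = { {}, { x₁ }, { x₄ }, { x₅ }, { x₆ }, { x₁, x₄ }, { x₁, x₅ }, { x₁, x₆ }, { x₂, x₃ }, { x₄, x₅ }, { x₄, x₆ }, { x₅, x₆ }, { x₁, x₂, x₃ }, { x₁, x₄, x₅ }, { x₁, x₄, x₆ }, { x₁, x₅, x₆ }, { x₂, x₃, x₄ }, { x₂, x₃, x₅ }, { x₂, x₃, x₆ }, { x₄, x₅, x₆ }, { x₁, x₂, x₃, x₄ }, { x₁, x₂, x₃, x₅ }, { x₁, x₂, x₃, x₆ }, { x₁, x₄, x₅, x₆ }, { x₂, x₃, x₄, x₅ }, { x₂, x₃, x₄, x₆ }, { x₂, x₃, x₅, x₆ }, { x₁, x₂, x₃, x₄, x₅ }, { x₁, x₂, x₃, x₄, x₆ }, { x₁, x₂, x₃, x₅, x₆ }, { x₂, x₃, x₄, x₅, x₆ }, S }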